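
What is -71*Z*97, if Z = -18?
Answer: 123966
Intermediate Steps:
-71*Z*97 = -71*(-18)*97 = 1278*97 = 123966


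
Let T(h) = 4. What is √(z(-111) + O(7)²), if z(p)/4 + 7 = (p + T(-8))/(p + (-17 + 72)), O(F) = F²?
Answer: √466606/14 ≈ 48.792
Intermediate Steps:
z(p) = -28 + 4*(4 + p)/(55 + p) (z(p) = -28 + 4*((p + 4)/(p + (-17 + 72))) = -28 + 4*((4 + p)/(p + 55)) = -28 + 4*((4 + p)/(55 + p)) = -28 + 4*(4 + p)/(55 + p))
√(z(-111) + O(7)²) = √(12*(-127 - 2*(-111))/(55 - 111) + (7²)²) = √(12*(-127 + 222)/(-56) + 49²) = √(12*(-1/56)*95 + 2401) = √(-285/14 + 2401) = √(33329/14) = √466606/14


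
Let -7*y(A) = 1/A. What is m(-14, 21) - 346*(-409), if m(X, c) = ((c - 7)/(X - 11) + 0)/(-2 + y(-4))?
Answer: 194582142/1375 ≈ 1.4151e+5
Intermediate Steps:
y(A) = -1/(7*A)
m(X, c) = -28*(-7 + c)/(55*(-11 + X)) (m(X, c) = ((c - 7)/(X - 11) + 0)/(-2 - 1/7/(-4)) = ((-7 + c)/(-11 + X) + 0)/(-2 - 1/7*(-1/4)) = ((-7 + c)/(-11 + X) + 0)/(-2 + 1/28) = ((-7 + c)/(-11 + X))/(-55/28) = ((-7 + c)/(-11 + X))*(-28/55) = -28*(-7 + c)/(55*(-11 + X)))
m(-14, 21) - 346*(-409) = 28*(7 - 1*21)/(55*(-11 - 14)) - 346*(-409) = (28/55)*(7 - 21)/(-25) + 141514 = (28/55)*(-1/25)*(-14) + 141514 = 392/1375 + 141514 = 194582142/1375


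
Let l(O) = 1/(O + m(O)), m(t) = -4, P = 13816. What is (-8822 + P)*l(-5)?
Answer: -4994/9 ≈ -554.89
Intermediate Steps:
l(O) = 1/(-4 + O) (l(O) = 1/(O - 4) = 1/(-4 + O))
(-8822 + P)*l(-5) = (-8822 + 13816)/(-4 - 5) = 4994/(-9) = 4994*(-⅑) = -4994/9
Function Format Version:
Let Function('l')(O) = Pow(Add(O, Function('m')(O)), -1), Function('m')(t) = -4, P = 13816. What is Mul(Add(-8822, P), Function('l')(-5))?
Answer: Rational(-4994, 9) ≈ -554.89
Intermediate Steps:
Function('l')(O) = Pow(Add(-4, O), -1) (Function('l')(O) = Pow(Add(O, -4), -1) = Pow(Add(-4, O), -1))
Mul(Add(-8822, P), Function('l')(-5)) = Mul(Add(-8822, 13816), Pow(Add(-4, -5), -1)) = Mul(4994, Pow(-9, -1)) = Mul(4994, Rational(-1, 9)) = Rational(-4994, 9)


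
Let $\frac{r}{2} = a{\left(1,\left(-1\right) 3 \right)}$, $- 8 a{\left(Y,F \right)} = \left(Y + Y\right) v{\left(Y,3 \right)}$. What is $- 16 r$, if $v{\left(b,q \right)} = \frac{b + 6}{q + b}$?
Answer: $14$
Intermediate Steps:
$v{\left(b,q \right)} = \frac{6 + b}{b + q}$
$a{\left(Y,F \right)} = - \frac{Y \left(6 + Y\right)}{4 \left(3 + Y\right)}$ ($a{\left(Y,F \right)} = - \frac{\left(Y + Y\right) \frac{6 + Y}{Y + 3}}{8} = - \frac{2 Y \frac{6 + Y}{3 + Y}}{8} = - \frac{2 Y \frac{1}{3 + Y} \left(6 + Y\right)}{8} = - \frac{Y \left(6 + Y\right)}{4 \left(3 + Y\right)}$)
$r = - \frac{7}{8}$ ($r = 2 \left(\left(-1\right) 1 \frac{1}{12 + 4 \cdot 1} \left(6 + 1\right)\right) = 2 \left(\left(-1\right) 1 \frac{1}{12 + 4} \cdot 7\right) = 2 \left(\left(-1\right) 1 \cdot \frac{1}{16} \cdot 7\right) = 2 \left(- \frac{7}{16}\right) = - \frac{7}{8} \approx -0.875$)
$- 16 r = \left(-16\right) \left(- \frac{7}{8}\right) = 14$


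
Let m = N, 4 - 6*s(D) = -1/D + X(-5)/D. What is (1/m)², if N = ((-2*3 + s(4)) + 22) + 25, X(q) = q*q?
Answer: 9/14884 ≈ 0.00060468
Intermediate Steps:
X(q) = q²
s(D) = ⅔ - 4/D (s(D) = ⅔ - (-1/D + (-5)²/D)/6 = ⅔ - (-1/D + 25/D)/6 = ⅔ - 4/D)
N = 122/3 (N = ((-2*3 + (⅔ - 4/4)) + 22) + 25 = ((-6 + (⅔ - 4*¼)) + 22) + 25 = ((-6 + (⅔ - 1)) + 22) + 25 = ((-6 - ⅓) + 22) + 25 = (-19/3 + 22) + 25 = 47/3 + 25 = 122/3 ≈ 40.667)
m = 122/3 ≈ 40.667
(1/m)² = (1/(122/3))² = (3/122)² = 9/14884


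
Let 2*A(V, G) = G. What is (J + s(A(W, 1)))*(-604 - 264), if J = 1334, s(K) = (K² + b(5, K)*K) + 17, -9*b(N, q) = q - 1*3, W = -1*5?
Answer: -10557050/9 ≈ -1.1730e+6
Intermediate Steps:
W = -5
A(V, G) = G/2
b(N, q) = ⅓ - q/9 (b(N, q) = -(q - 1*3)/9 = -(q - 3)/9 = -(-3 + q)/9 = ⅓ - q/9)
s(K) = 17 + K² + K*(⅓ - K/9) (s(K) = (K² + (⅓ - K/9)*K) + 17 = (K² + K*(⅓ - K/9)) + 17 = 17 + K² + K*(⅓ - K/9))
(J + s(A(W, 1)))*(-604 - 264) = (1334 + (17 + ((½)*1)/3 + 8*((½)*1)²/9))*(-604 - 264) = (1334 + (17 + (⅓)*(½) + 8*(½)²/9))*(-868) = (1334 + (17 + ⅙ + (8/9)*(¼)))*(-868) = (1334 + (17 + ⅙ + 2/9))*(-868) = (1334 + 313/18)*(-868) = (24325/18)*(-868) = -10557050/9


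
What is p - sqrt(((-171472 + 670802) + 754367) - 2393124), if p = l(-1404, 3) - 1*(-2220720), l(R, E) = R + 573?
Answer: 2219889 - 27*I*sqrt(1563) ≈ 2.2199e+6 - 1067.4*I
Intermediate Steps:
l(R, E) = 573 + R
p = 2219889 (p = (573 - 1404) - 1*(-2220720) = -831 + 2220720 = 2219889)
p - sqrt(((-171472 + 670802) + 754367) - 2393124) = 2219889 - sqrt(((-171472 + 670802) + 754367) - 2393124) = 2219889 - sqrt((499330 + 754367) - 2393124) = 2219889 - sqrt(1253697 - 2393124) = 2219889 - sqrt(-1139427) = 2219889 - 27*I*sqrt(1563)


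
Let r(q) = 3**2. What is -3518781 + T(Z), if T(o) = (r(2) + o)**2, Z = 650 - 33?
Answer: -3126905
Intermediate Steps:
r(q) = 9
Z = 617
T(o) = (9 + o)**2
-3518781 + T(Z) = -3518781 + (9 + 617)**2 = -3518781 + 626**2 = -3518781 + 391876 = -3126905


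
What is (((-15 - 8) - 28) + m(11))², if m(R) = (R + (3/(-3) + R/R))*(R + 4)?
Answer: 12996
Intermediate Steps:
m(R) = R*(4 + R) (m(R) = (R + (3*(-⅓) + 1))*(4 + R) = (R + (-1 + 1))*(4 + R) = (R + 0)*(4 + R) = R*(4 + R))
(((-15 - 8) - 28) + m(11))² = (((-15 - 8) - 28) + 11*(4 + 11))² = ((-23 - 28) + 11*15)² = (-51 + 165)² = 114² = 12996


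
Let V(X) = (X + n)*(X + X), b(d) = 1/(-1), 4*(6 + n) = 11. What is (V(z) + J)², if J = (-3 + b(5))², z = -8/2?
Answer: 5476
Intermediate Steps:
n = -13/4 (n = -6 + (¼)*11 = -6 + 11/4 = -13/4 ≈ -3.2500)
b(d) = -1
z = -4 (z = -8*½ = -4)
V(X) = 2*X*(-13/4 + X) (V(X) = (X - 13/4)*(X + X) = (-13/4 + X)*(2*X) = 2*X*(-13/4 + X))
J = 16 (J = (-3 - 1)² = (-4)² = 16)
(V(z) + J)² = ((½)*(-4)*(-13 + 4*(-4)) + 16)² = ((½)*(-4)*(-13 - 16) + 16)² = ((½)*(-4)*(-29) + 16)² = (58 + 16)² = 74² = 5476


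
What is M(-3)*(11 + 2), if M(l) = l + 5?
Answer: 26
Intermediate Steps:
M(l) = 5 + l
M(-3)*(11 + 2) = (5 - 3)*(11 + 2) = 2*13 = 26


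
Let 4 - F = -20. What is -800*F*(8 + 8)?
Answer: -307200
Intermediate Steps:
F = 24 (F = 4 - 1*(-20) = 4 + 20 = 24)
-800*F*(8 + 8) = -19200*(8 + 8) = -19200*16 = -800*384 = -307200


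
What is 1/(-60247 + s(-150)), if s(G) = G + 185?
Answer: -1/60212 ≈ -1.6608e-5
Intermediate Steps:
s(G) = 185 + G
1/(-60247 + s(-150)) = 1/(-60247 + (185 - 150)) = 1/(-60247 + 35) = 1/(-60212) = -1/60212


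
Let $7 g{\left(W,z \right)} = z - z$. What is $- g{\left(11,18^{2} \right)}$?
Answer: $0$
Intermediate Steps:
$g{\left(W,z \right)} = 0$ ($g{\left(W,z \right)} = \frac{z - z}{7} = \frac{1}{7} \cdot 0 = 0$)
$- g{\left(11,18^{2} \right)} = \left(-1\right) 0 = 0$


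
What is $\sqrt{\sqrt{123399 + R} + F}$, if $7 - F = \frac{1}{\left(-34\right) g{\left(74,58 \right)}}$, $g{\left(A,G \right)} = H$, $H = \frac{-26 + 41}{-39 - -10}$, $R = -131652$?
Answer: $\frac{\sqrt{1805910 + 780300 i \sqrt{917}}}{510} \approx 7.0019 + 6.4872 i$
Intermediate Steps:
$H = - \frac{15}{29}$ ($H = \frac{15}{-39 + \left(-17 + 27\right)} = \frac{15}{-39 + 10} = \frac{15}{-29} = 15 \left(- \frac{1}{29}\right) = - \frac{15}{29} \approx -0.51724$)
$g{\left(A,G \right)} = - \frac{15}{29}$
$F = \frac{3541}{510}$ ($F = 7 - \frac{1}{\left(-34\right) \left(- \frac{15}{29}\right)} = 7 - \frac{1}{\frac{510}{29}} = 7 - \frac{29}{510} = \frac{3541}{510} \approx 6.9431$)
$\sqrt{\sqrt{123399 + R} + F} = \sqrt{\sqrt{123399 - 131652} + \frac{3541}{510}} = \sqrt{\sqrt{-8253} + \frac{3541}{510}} = \sqrt{3 i \sqrt{917} + \frac{3541}{510}} = \sqrt{\frac{3541}{510} + 3 i \sqrt{917}}$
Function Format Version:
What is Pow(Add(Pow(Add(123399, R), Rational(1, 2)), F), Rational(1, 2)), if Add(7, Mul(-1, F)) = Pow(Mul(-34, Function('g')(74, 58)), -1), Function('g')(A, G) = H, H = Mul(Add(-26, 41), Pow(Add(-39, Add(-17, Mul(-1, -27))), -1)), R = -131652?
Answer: Mul(Rational(1, 510), Pow(Add(1805910, Mul(780300, I, Pow(917, Rational(1, 2)))), Rational(1, 2))) ≈ Add(7.0019, Mul(6.4872, I))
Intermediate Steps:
H = Rational(-15, 29) (H = Mul(15, Pow(Add(-39, Add(-17, 27)), -1)) = Mul(15, Pow(Add(-39, 10), -1)) = Mul(15, Pow(-29, -1)) = Mul(15, Rational(-1, 29)) = Rational(-15, 29) ≈ -0.51724)
Function('g')(A, G) = Rational(-15, 29)
F = Rational(3541, 510) (F = Add(7, Mul(-1, Pow(Mul(-34, Rational(-15, 29)), -1))) = Add(7, Mul(-1, Pow(Rational(510, 29), -1))) = Add(7, Mul(-1, Rational(29, 510))) = Add(7, Rational(-29, 510)) = Rational(3541, 510) ≈ 6.9431)
Pow(Add(Pow(Add(123399, R), Rational(1, 2)), F), Rational(1, 2)) = Pow(Add(Pow(Add(123399, -131652), Rational(1, 2)), Rational(3541, 510)), Rational(1, 2)) = Pow(Add(Pow(-8253, Rational(1, 2)), Rational(3541, 510)), Rational(1, 2)) = Pow(Add(Mul(3, I, Pow(917, Rational(1, 2))), Rational(3541, 510)), Rational(1, 2)) = Pow(Add(Rational(3541, 510), Mul(3, I, Pow(917, Rational(1, 2)))), Rational(1, 2))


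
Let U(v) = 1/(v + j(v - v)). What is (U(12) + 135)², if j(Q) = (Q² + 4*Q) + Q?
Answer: 2627641/144 ≈ 18248.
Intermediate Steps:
j(Q) = Q² + 5*Q
U(v) = 1/v (U(v) = 1/(v + (v - v)*(5 + (v - v))) = 1/(v + 0*(5 + 0)) = 1/(v + 0*5) = 1/(v + 0) = 1/v)
(U(12) + 135)² = (1/12 + 135)² = (1621/12)² = 2627641/144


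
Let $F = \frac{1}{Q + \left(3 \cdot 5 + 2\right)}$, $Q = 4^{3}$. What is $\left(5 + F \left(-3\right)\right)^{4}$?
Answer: $\frac{322417936}{531441} \approx 606.69$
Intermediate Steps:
$Q = 64$
$F = \frac{1}{81}$ ($F = \frac{1}{64 + \left(3 \cdot 5 + 2\right)} = \frac{1}{64 + \left(15 + 2\right)} = \frac{1}{64 + 17} = \frac{1}{81} \approx 0.012346$)
$\left(5 + F \left(-3\right)\right)^{4} = \left(5 + \frac{1}{81} \left(-3\right)\right)^{4} = \left(5 - \frac{1}{27}\right)^{4} = \left(\frac{134}{27}\right)^{4} = \frac{322417936}{531441}$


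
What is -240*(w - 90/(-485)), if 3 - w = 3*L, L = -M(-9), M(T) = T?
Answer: 554400/97 ≈ 5715.5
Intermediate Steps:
L = 9 (L = -1*(-9) = 9)
w = -24 (w = 3 - 3*9 = 3 - 1*27 = 3 - 27 = -24)
-240*(w - 90/(-485)) = -240*(-24 - 90/(-485)) = -240*(-24 - 90*(-1/485)) = -240*(-24 + 18/97) = -240*(-2310/97) = 554400/97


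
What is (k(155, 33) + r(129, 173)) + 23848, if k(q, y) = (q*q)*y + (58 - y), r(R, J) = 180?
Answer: 816878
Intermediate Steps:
k(q, y) = 58 - y + y*q² (k(q, y) = q²*y + (58 - y) = y*q² + (58 - y) = 58 - y + y*q²)
(k(155, 33) + r(129, 173)) + 23848 = ((58 - 1*33 + 33*155²) + 180) + 23848 = ((58 - 33 + 33*24025) + 180) + 23848 = ((58 - 33 + 792825) + 180) + 23848 = (792850 + 180) + 23848 = 793030 + 23848 = 816878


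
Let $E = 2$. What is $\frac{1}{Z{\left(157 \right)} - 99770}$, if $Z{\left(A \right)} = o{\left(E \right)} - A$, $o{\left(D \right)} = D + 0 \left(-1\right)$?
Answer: $- \frac{1}{99925} \approx -1.0007 \cdot 10^{-5}$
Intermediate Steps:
$o{\left(D \right)} = D$ ($o{\left(D \right)} = D + 0 = D$)
$Z{\left(A \right)} = 2 - A$
$\frac{1}{Z{\left(157 \right)} - 99770} = \frac{1}{\left(2 - 157\right) - 99770} = \frac{1}{-155 - 99770} = \frac{1}{-99925} = - \frac{1}{99925}$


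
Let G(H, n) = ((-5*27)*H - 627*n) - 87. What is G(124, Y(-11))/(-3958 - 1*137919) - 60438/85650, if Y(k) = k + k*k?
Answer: -204374846/2025294175 ≈ -0.10091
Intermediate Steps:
Y(k) = k + k**2
G(H, n) = -87 - 627*n - 135*H (G(H, n) = (-135*H - 627*n) - 87 = (-627*n - 135*H) - 87 = -87 - 627*n - 135*H)
G(124, Y(-11))/(-3958 - 1*137919) - 60438/85650 = (-87 - (-6897)*(1 - 11) - 135*124)/(-3958 - 1*137919) - 60438/85650 = (-87 - (-6897)*(-10) - 16740)/(-3958 - 137919) - 60438*1/85650 = (-87 - 627*110 - 16740)/(-141877) - 10073/14275 = (-87 - 68970 - 16740)*(-1/141877) - 10073/14275 = -85797*(-1/141877) - 10073/14275 = 85797/141877 - 10073/14275 = -204374846/2025294175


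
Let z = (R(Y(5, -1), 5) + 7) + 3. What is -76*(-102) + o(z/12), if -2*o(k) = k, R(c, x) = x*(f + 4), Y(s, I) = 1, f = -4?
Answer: 93019/12 ≈ 7751.6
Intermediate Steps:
R(c, x) = 0 (R(c, x) = x*(-4 + 4) = x*0 = 0)
z = 10 (z = (0 + 7) + 3 = 7 + 3 = 10)
o(k) = -k/2
-76*(-102) + o(z/12) = -76*(-102) - 5/12 = 7752 - 5/12 = 93019/12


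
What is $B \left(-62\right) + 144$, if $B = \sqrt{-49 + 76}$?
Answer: $144 - 186 \sqrt{3} \approx -178.16$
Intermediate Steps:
$B = 3 \sqrt{3}$ ($B = \sqrt{27} = 3 \sqrt{3} \approx 5.1962$)
$B \left(-62\right) + 144 = 3 \sqrt{3} \left(-62\right) + 144 = - 186 \sqrt{3} + 144 = 144 - 186 \sqrt{3}$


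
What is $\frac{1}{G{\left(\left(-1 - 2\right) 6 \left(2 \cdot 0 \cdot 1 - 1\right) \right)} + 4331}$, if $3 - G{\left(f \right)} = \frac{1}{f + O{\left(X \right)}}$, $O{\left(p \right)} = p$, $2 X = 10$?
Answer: $\frac{23}{99681} \approx 0.00023074$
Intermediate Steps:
$X = 5$ ($X = \frac{1}{2} \cdot 10 = 5$)
$G{\left(f \right)} = 3 - \frac{1}{5 + f}$ ($G{\left(f \right)} = 3 - \frac{1}{f + 5} = 3 - \frac{1}{5 + f}$)
$\frac{1}{G{\left(\left(-1 - 2\right) 6 \left(2 \cdot 0 \cdot 1 - 1\right) \right)} + 4331} = \frac{1}{\frac{14 + 3 \left(-1 - 2\right) 6 \left(2 \cdot 0 \cdot 1 - 1\right)}{5 + \left(-1 - 2\right) 6 \left(2 \cdot 0 \cdot 1 - 1\right)} + 4331} = \frac{1}{\frac{14 + 3 \left(- 3 \cdot 6 \left(0 \cdot 1 - 1\right)\right)}{5 - 3 \cdot 6 \left(0 \cdot 1 - 1\right)} + 4331} = \frac{1}{\frac{14 + 3 \left(- 3 \cdot 6 \left(0 - 1\right)\right)}{5 - 3 \cdot 6 \left(0 - 1\right)} + 4331} = \frac{1}{\frac{14 + 3 \left(- 3 \cdot 6 \left(-1\right)\right)}{5 - 3 \cdot 6 \left(-1\right)} + 4331} = \frac{1}{\frac{14 + 3 \left(\left(-3\right) \left(-6\right)\right)}{5 - -18} + 4331} = \frac{1}{\frac{14 + 3 \cdot 18}{5 + 18} + 4331} = \frac{1}{\frac{14 + 54}{23} + 4331} = \frac{1}{\frac{1}{23} \cdot 68 + 4331} = \frac{1}{\frac{68}{23} + 4331} = \frac{1}{\frac{99681}{23}} = \frac{23}{99681}$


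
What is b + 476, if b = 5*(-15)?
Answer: 401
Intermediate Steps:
b = -75
b + 476 = -75 + 476 = 401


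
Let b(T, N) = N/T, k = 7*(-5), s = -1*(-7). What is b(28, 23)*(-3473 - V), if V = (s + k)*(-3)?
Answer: -81811/28 ≈ -2921.8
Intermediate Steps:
s = 7
k = -35
V = 84 (V = (7 - 35)*(-3) = -28*(-3) = 84)
b(28, 23)*(-3473 - V) = (23/28)*(-3473 - 1*84) = (23*(1/28))*(-3473 - 84) = (23/28)*(-3557) = -81811/28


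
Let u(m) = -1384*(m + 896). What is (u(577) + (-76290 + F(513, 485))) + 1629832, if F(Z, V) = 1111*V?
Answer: 53745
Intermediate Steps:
u(m) = -1240064 - 1384*m (u(m) = -1384*(896 + m) = -1240064 - 1384*m)
(u(577) + (-76290 + F(513, 485))) + 1629832 = ((-1240064 - 1384*577) + (-76290 + 1111*485)) + 1629832 = ((-1240064 - 798568) + (-76290 + 538835)) + 1629832 = (-2038632 + 462545) + 1629832 = -1576087 + 1629832 = 53745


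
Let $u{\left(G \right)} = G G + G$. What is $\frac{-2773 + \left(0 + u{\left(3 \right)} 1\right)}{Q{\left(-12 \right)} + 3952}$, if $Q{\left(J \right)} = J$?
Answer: $- \frac{2761}{3940} \approx -0.70076$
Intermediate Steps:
$u{\left(G \right)} = G + G^{2}$ ($u{\left(G \right)} = G^{2} + G = G + G^{2}$)
$\frac{-2773 + \left(0 + u{\left(3 \right)} 1\right)}{Q{\left(-12 \right)} + 3952} = \frac{-2773 + \left(0 + 3 \left(1 + 3\right) 1\right)}{-12 + 3952} = \frac{-2773 + \left(0 + 3 \cdot 4 \cdot 1\right)}{3940} = \left(-2773 + \left(0 + 12 \cdot 1\right)\right) \frac{1}{3940} = \left(-2773 + \left(0 + 12\right)\right) \frac{1}{3940} = \left(-2773 + 12\right) \frac{1}{3940} = \left(-2761\right) \frac{1}{3940} = - \frac{2761}{3940}$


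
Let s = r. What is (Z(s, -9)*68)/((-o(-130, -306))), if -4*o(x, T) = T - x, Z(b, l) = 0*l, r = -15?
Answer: 0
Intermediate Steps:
s = -15
Z(b, l) = 0
o(x, T) = -T/4 + x/4 (o(x, T) = -(T - x)/4 = -T/4 + x/4)
(Z(s, -9)*68)/((-o(-130, -306))) = (0*68)/((-(-¼*(-306) + (¼)*(-130)))) = 0/((-(153/2 - 65/2))) = 0/((-1*44)) = 0/(-44) = 0*(-1/44) = 0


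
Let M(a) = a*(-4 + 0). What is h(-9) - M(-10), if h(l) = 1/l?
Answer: -361/9 ≈ -40.111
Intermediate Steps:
M(a) = -4*a (M(a) = a*(-4) = -4*a)
h(-9) - M(-10) = 1/(-9) - (-4)*(-10) = -1/9 - 1*40 = -1/9 - 40 = -361/9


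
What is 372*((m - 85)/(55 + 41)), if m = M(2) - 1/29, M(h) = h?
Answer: -9331/29 ≈ -321.76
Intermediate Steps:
m = 57/29 (m = 2 - 1/29 = 57/29 ≈ 1.9655)
372*((m - 85)/(55 + 41)) = 372*((57/29 - 85)/(55 + 41)) = 372*(-2408/29/96) = 372*(-2408/29*1/96) = 372*(-301/348) = -9331/29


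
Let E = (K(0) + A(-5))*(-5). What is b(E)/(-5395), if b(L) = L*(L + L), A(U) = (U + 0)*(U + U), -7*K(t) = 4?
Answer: -1197160/52871 ≈ -22.643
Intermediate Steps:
K(t) = -4/7 (K(t) = -⅐*4 = -4/7)
A(U) = 2*U² (A(U) = U*(2*U) = 2*U²)
E = -1730/7 (E = (-4/7 + 2*(-5)²)*(-5) = (-4/7 + 2*25)*(-5) = (-4/7 + 50)*(-5) = (346/7)*(-5) = -1730/7 ≈ -247.14)
b(L) = 2*L² (b(L) = L*(2*L) = 2*L²)
b(E)/(-5395) = (2*(-1730/7)²)/(-5395) = (2*(2992900/49))*(-1/5395) = (5985800/49)*(-1/5395) = -1197160/52871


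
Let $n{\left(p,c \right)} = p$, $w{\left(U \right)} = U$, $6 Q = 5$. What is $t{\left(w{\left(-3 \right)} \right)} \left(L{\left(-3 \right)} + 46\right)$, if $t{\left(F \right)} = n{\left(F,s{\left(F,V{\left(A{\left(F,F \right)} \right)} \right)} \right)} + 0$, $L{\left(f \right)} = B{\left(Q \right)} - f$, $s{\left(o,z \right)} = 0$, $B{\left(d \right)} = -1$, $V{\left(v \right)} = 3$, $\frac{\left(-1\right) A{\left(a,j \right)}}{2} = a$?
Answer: $-144$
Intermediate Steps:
$Q = \frac{5}{6}$ ($Q = \frac{1}{6} \cdot 5 = \frac{5}{6} \approx 0.83333$)
$A{\left(a,j \right)} = - 2 a$
$L{\left(f \right)} = -1 - f$
$t{\left(F \right)} = F$ ($t{\left(F \right)} = F + 0 = F$)
$t{\left(w{\left(-3 \right)} \right)} \left(L{\left(-3 \right)} + 46\right) = - 3 \left(\left(-1 - -3\right) + 46\right) = - 3 \left(\left(-1 + 3\right) + 46\right) = - 3 \left(2 + 46\right) = \left(-3\right) 48 = -144$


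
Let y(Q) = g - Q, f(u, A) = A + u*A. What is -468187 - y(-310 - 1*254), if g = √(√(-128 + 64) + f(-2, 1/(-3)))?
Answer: -468751 - √(3 + 72*I)/3 ≈ -4.6875e+5 - 1.9588*I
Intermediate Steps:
f(u, A) = A + A*u
g = √(⅓ + 8*I) (g = √(√(-128 + 64) + (1 - 2)/(-3)) = √(√(-64) - ⅓*(-1)) = √(8*I + ⅓) = √(⅓ + 8*I) ≈ 2.0421 + 1.9588*I)
y(Q) = -Q + √(3 + 72*I)/3 (y(Q) = √(3 + 72*I)/3 - Q = -Q + √(3 + 72*I)/3)
-468187 - y(-310 - 1*254) = -468187 - (-(-310 - 1*254) + √(3 + 72*I)/3) = -468187 - (-(-310 - 254) + √(3 + 72*I)/3) = -468187 - (-1*(-564) + √(3 + 72*I)/3) = -468187 - (564 + √(3 + 72*I)/3) = -468187 + (-564 - √(3 + 72*I)/3) = -468751 - √(3 + 72*I)/3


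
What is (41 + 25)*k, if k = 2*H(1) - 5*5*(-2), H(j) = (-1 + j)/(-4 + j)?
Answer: 3300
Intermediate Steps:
H(j) = (-1 + j)/(-4 + j)
k = 50 (k = 2*((-1 + 1)/(-4 + 1)) - 5*5*(-2) = 2*(0/(-3)) - 25*(-2) = 2*(-1/3*0) + 50 = 2*0 + 50 = 0 + 50 = 50)
(41 + 25)*k = (41 + 25)*50 = 66*50 = 3300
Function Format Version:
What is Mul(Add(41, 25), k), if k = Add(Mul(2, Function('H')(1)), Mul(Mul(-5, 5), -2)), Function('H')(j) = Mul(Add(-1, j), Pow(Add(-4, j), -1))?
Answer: 3300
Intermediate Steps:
Function('H')(j) = Mul(Pow(Add(-4, j), -1), Add(-1, j))
k = 50 (k = Add(Mul(2, Mul(Pow(Add(-4, 1), -1), Add(-1, 1))), Mul(Mul(-5, 5), -2)) = Add(Mul(2, Mul(Pow(-3, -1), 0)), Mul(-25, -2)) = Add(Mul(2, Mul(Rational(-1, 3), 0)), 50) = Add(Mul(2, 0), 50) = Add(0, 50) = 50)
Mul(Add(41, 25), k) = Mul(Add(41, 25), 50) = Mul(66, 50) = 3300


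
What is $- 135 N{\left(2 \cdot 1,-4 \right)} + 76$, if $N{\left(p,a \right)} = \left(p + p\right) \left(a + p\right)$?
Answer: $1156$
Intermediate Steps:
$N{\left(p,a \right)} = 2 p \left(a + p\right)$
$- 135 N{\left(2 \cdot 1,-4 \right)} + 76 = - 135 \cdot 2 \cdot 2 \cdot 1 \left(-4 + 2 \cdot 1\right) + 76 = - 135 \cdot 2 \cdot 2 \left(-4 + 2\right) + 76 = - 135 \cdot 2 \cdot 2 \left(-2\right) + 76 = \left(-135\right) \left(-8\right) + 76 = 1080 + 76 = 1156$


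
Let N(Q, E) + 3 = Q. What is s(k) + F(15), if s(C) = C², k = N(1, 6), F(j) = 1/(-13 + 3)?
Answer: 39/10 ≈ 3.9000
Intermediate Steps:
F(j) = -⅒ (F(j) = 1/(-10) = -⅒)
N(Q, E) = -3 + Q
k = -2 (k = -3 + 1 = -2)
s(k) + F(15) = (-2)² - ⅒ = 4 - ⅒ = 39/10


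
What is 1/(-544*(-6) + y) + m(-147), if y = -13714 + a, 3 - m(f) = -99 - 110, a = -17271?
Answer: 5876851/27721 ≈ 212.00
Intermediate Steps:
m(f) = 212 (m(f) = 3 - (-99 - 110) = 3 - 1*(-209) = 3 + 209 = 212)
y = -30985 (y = -13714 - 17271 = -30985)
1/(-544*(-6) + y) + m(-147) = 1/(-544*(-6) - 30985) + 212 = 1/(3264 - 30985) + 212 = 1/(-27721) + 212 = -1/27721 + 212 = 5876851/27721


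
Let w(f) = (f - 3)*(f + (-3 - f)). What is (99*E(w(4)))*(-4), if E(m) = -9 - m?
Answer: 2376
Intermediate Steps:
w(f) = 9 - 3*f (w(f) = (-3 + f)*(-3) = 9 - 3*f)
(99*E(w(4)))*(-4) = (99*(-9 - (9 - 3*4)))*(-4) = (99*(-9 - (9 - 12)))*(-4) = (99*(-9 - 1*(-3)))*(-4) = (99*(-9 + 3))*(-4) = (99*(-6))*(-4) = -594*(-4) = 2376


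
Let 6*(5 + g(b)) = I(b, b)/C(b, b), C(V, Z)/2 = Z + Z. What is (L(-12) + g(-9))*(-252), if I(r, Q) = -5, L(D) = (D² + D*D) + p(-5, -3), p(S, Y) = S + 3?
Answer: -424907/6 ≈ -70818.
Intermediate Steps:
C(V, Z) = 4*Z (C(V, Z) = 2*(Z + Z) = 2*(2*Z) = 4*Z)
p(S, Y) = 3 + S
L(D) = -2 + 2*D² (L(D) = (D² + D*D) + (3 - 5) = (D² + D²) - 2 = 2*D² - 2 = -2 + 2*D²)
g(b) = -5 - 5/(24*b) (g(b) = -5 + (-5*1/(4*b))/6 = -5 + (-5/(4*b))/6 = -5 - 5/(24*b))
(L(-12) + g(-9))*(-252) = ((-2 + 2*(-12)²) + (-5 - 5/24/(-9)))*(-252) = ((-2 + 2*144) + (-5 - 5/24*(-⅑)))*(-252) = ((-2 + 288) + (-5 + 5/216))*(-252) = (286 - 1075/216)*(-252) = (60701/216)*(-252) = -424907/6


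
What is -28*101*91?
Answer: -257348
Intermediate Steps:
-28*101*91 = -2828*91 = -257348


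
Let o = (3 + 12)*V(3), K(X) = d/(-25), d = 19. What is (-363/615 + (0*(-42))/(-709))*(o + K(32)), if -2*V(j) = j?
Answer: 140723/10250 ≈ 13.729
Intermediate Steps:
V(j) = -j/2
K(X) = -19/25 (K(X) = 19/(-25) = 19*(-1/25) = -19/25)
o = -45/2 (o = (3 + 12)*(-½*3) = 15*(-3/2) = -45/2 ≈ -22.500)
(-363/615 + (0*(-42))/(-709))*(o + K(32)) = (-363/615 + (0*(-42))/(-709))*(-45/2 - 19/25) = (-363*1/615 + 0*(-1/709))*(-1163/50) = (-121/205 + 0)*(-1163/50) = -121/205*(-1163/50) = 140723/10250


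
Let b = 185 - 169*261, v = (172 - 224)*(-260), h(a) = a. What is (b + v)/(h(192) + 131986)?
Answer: -15202/66089 ≈ -0.23002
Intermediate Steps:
v = 13520 (v = -52*(-260) = 13520)
b = -43924 (b = 185 - 44109 = -43924)
(b + v)/(h(192) + 131986) = (-43924 + 13520)/(192 + 131986) = -30404/132178 = -30404*1/132178 = -15202/66089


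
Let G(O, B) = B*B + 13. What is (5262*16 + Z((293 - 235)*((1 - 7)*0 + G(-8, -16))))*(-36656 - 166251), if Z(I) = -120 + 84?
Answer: -17075841492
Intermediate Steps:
G(O, B) = 13 + B² (G(O, B) = B² + 13 = 13 + B²)
Z(I) = -36
(5262*16 + Z((293 - 235)*((1 - 7)*0 + G(-8, -16))))*(-36656 - 166251) = (5262*16 - 36)*(-36656 - 166251) = (84192 - 36)*(-202907) = 84156*(-202907) = -17075841492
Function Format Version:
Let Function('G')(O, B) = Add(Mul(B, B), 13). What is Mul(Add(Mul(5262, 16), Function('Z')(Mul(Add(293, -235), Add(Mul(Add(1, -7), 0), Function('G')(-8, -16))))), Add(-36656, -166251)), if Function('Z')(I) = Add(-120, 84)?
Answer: -17075841492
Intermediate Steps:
Function('G')(O, B) = Add(13, Pow(B, 2)) (Function('G')(O, B) = Add(Pow(B, 2), 13) = Add(13, Pow(B, 2)))
Function('Z')(I) = -36
Mul(Add(Mul(5262, 16), Function('Z')(Mul(Add(293, -235), Add(Mul(Add(1, -7), 0), Function('G')(-8, -16))))), Add(-36656, -166251)) = Mul(Add(Mul(5262, 16), -36), Add(-36656, -166251)) = Mul(Add(84192, -36), -202907) = Mul(84156, -202907) = -17075841492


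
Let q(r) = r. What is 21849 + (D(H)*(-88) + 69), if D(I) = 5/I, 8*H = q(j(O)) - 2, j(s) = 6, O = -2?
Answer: 21038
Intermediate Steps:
H = 1/2 (H = (6 - 2)/8 = (1/8)*4 = 1/2 ≈ 0.50000)
21849 + (D(H)*(-88) + 69) = 21849 + ((5/(1/2))*(-88) + 69) = 21849 + ((5*2)*(-88) + 69) = 21849 + (10*(-88) + 69) = 21849 + (-880 + 69) = 21849 - 811 = 21038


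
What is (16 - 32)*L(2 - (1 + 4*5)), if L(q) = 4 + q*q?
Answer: -5840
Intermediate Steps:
L(q) = 4 + q**2
(16 - 32)*L(2 - (1 + 4*5)) = (16 - 32)*(4 + (2 - (1 + 4*5))**2) = -16*(4 + (2 - (1 + 20))**2) = -16*(4 + (2 - 1*21)**2) = -16*(4 + (2 - 21)**2) = -16*(4 + (-19)**2) = -16*(4 + 361) = -16*365 = -5840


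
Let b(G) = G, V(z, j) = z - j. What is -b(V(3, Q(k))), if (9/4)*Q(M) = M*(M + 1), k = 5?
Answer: 31/3 ≈ 10.333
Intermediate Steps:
Q(M) = 4*M*(1 + M)/9 (Q(M) = 4*(M*(M + 1))/9 = 4*(M*(1 + M))/9 = 4*M*(1 + M)/9)
-b(V(3, Q(k))) = -(3 - 4*5*(1 + 5)/9) = -(3 - 4*5*6/9) = -(3 - 1*40/3) = -(3 - 40/3) = -1*(-31/3) = 31/3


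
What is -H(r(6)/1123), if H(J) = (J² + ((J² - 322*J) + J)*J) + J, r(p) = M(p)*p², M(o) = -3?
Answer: 4329036684/1416247867 ≈ 3.0567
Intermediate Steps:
r(p) = -3*p²
H(J) = J + J² + J*(J² - 321*J) (H(J) = (J² + (J² - 321*J)*J) + J = (J² + J*(J² - 321*J)) + J = J + J² + J*(J² - 321*J))
-H(r(6)/1123) = --3*6²/1123*(1 + (-3*6²/1123)² - 320*(-3*6²)/1123) = --3*36*(1/1123)*(1 + (-3*36*(1/1123))² - 320*(-3*36)/1123) = -(-108*1/1123)*(1 + (-108*1/1123)² - (-34560)/1123) = -(-108)*(1 + (-108/1123)² - 320*(-108/1123))/1123 = -(-108)*(1 + 11664/1261129 + 34560/1123)/1123 = -(-108)*40083673/(1123*1261129) = -1*(-4329036684/1416247867) = 4329036684/1416247867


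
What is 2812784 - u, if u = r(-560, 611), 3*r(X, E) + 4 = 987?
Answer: 8437369/3 ≈ 2.8125e+6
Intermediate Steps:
r(X, E) = 983/3 (r(X, E) = -4/3 + (⅓)*987 = -4/3 + 329 = 983/3)
u = 983/3 ≈ 327.67
2812784 - u = 2812784 - 1*983/3 = 2812784 - 983/3 = 8437369/3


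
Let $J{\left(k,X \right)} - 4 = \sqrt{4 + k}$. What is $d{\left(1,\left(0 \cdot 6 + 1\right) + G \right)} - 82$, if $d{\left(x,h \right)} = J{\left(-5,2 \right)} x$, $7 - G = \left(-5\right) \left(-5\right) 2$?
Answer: $-78 + i \approx -78.0 + 1.0 i$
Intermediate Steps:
$G = -43$ ($G = 7 - \left(-5\right) \left(-5\right) 2 = 7 - 25 \cdot 2 = 7 - 50 = -43$)
$J{\left(k,X \right)} = 4 + \sqrt{4 + k}$
$d{\left(x,h \right)} = x \left(4 + i\right)$ ($d{\left(x,h \right)} = \left(4 + \sqrt{4 - 5}\right) x = \left(4 + \sqrt{-1}\right) x = \left(4 + i\right) x = x \left(4 + i\right)$)
$d{\left(1,\left(0 \cdot 6 + 1\right) + G \right)} - 82 = 1 \left(4 + i\right) - 82 = \left(4 + i\right) - 82 = -78 + i$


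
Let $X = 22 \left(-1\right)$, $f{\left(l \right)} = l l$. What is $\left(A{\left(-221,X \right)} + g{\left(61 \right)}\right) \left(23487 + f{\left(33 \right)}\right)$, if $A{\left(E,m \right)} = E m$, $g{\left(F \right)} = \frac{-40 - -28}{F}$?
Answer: $\frac{7288504320}{61} \approx 1.1948 \cdot 10^{8}$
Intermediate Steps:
$f{\left(l \right)} = l^{2}$
$X = -22$
$g{\left(F \right)} = - \frac{12}{F}$ ($g{\left(F \right)} = \frac{-40 + 28}{F} = - \frac{12}{F}$)
$\left(A{\left(-221,X \right)} + g{\left(61 \right)}\right) \left(23487 + f{\left(33 \right)}\right) = \left(\left(-221\right) \left(-22\right) - \frac{12}{61}\right) \left(23487 + 33^{2}\right) = \left(4862 - \frac{12}{61}\right) \left(23487 + 1089\right) = \left(4862 - \frac{12}{61}\right) 24576 = \frac{296570}{61} \cdot 24576 = \frac{7288504320}{61}$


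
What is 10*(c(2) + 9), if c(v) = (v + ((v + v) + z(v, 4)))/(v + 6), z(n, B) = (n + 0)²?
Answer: 205/2 ≈ 102.50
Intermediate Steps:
z(n, B) = n²
c(v) = (v² + 3*v)/(6 + v) (c(v) = (v + ((v + v) + v²))/(v + 6) = (v + (2*v + v²))/(6 + v) = (v + (v² + 2*v))/(6 + v) = (v² + 3*v)/(6 + v))
10*(c(2) + 9) = 10*(2*(3 + 2)/(6 + 2) + 9) = 10*(2*5/8 + 9) = 10*(2*(⅛)*5 + 9) = 10*(5/4 + 9) = 10*(41/4) = 205/2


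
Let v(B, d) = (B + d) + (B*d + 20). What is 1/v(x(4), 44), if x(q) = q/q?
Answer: 1/109 ≈ 0.0091743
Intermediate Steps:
x(q) = 1
v(B, d) = 20 + B + d + B*d (v(B, d) = (B + d) + (20 + B*d) = 20 + B + d + B*d)
1/v(x(4), 44) = 1/(20 + 1 + 44 + 1*44) = 1/(20 + 1 + 44 + 44) = 1/109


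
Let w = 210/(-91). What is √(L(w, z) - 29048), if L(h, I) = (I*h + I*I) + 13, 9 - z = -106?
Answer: 18*I*√8385/13 ≈ 126.79*I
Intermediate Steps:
z = 115 (z = 9 - 1*(-106) = 9 + 106 = 115)
w = -30/13 (w = 210*(-1/91) = -30/13 ≈ -2.3077)
L(h, I) = 13 + I² + I*h (L(h, I) = (I*h + I²) + 13 = (I² + I*h) + 13 = 13 + I² + I*h)
√(L(w, z) - 29048) = √((13 + 115² + 115*(-30/13)) - 29048) = √((13 + 13225 - 3450/13) - 29048) = √(168644/13 - 29048) = √(-208980/13) = 18*I*√8385/13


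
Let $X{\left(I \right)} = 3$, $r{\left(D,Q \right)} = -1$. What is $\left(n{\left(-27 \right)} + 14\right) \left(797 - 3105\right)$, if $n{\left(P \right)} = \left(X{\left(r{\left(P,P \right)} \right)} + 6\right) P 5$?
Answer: $2771908$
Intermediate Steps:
$n{\left(P \right)} = 45 P$ ($n{\left(P \right)} = \left(3 + 6\right) P 5 = 9 \cdot 5 P = 45 P$)
$\left(n{\left(-27 \right)} + 14\right) \left(797 - 3105\right) = \left(45 \left(-27\right) + 14\right) \left(797 - 3105\right) = \left(-1215 + 14\right) \left(-2308\right) = \left(-1201\right) \left(-2308\right) = 2771908$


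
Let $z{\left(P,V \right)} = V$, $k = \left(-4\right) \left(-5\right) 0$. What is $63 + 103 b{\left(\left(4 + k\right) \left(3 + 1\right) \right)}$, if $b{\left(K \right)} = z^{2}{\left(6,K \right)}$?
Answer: $26431$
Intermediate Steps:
$k = 0$ ($k = 20 \cdot 0 = 0$)
$b{\left(K \right)} = K^{2}$
$63 + 103 b{\left(\left(4 + k\right) \left(3 + 1\right) \right)} = 63 + 103 \left(\left(4 + 0\right) \left(3 + 1\right)\right)^{2} = 63 + 103 \left(4 \cdot 4\right)^{2} = 63 + 103 \cdot 16^{2} = 63 + 103 \cdot 256 = 63 + 26368 = 26431$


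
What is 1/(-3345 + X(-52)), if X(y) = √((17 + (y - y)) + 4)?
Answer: -1115/3729668 - √21/11189004 ≈ -0.00029936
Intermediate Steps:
X(y) = √21 (X(y) = √((17 + 0) + 4) = √(17 + 4) = √21)
1/(-3345 + X(-52)) = 1/(-3345 + √21)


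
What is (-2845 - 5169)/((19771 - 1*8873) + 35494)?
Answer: -4007/23196 ≈ -0.17275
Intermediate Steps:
(-2845 - 5169)/((19771 - 1*8873) + 35494) = -8014/((19771 - 8873) + 35494) = -8014/(10898 + 35494) = -8014/46392 = -8014*1/46392 = -4007/23196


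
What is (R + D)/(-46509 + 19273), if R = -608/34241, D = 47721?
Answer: -1634014153/932587876 ≈ -1.7521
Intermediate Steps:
R = -608/34241 (R = -608*1/34241 = -608/34241 ≈ -0.017756)
(R + D)/(-46509 + 19273) = (-608/34241 + 47721)/(-46509 + 19273) = (1634014153/34241)/(-27236) = (1634014153/34241)*(-1/27236) = -1634014153/932587876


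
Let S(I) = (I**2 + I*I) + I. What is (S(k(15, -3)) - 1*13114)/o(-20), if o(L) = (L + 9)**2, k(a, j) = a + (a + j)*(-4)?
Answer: -10969/121 ≈ -90.653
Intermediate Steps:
k(a, j) = -4*j - 3*a (k(a, j) = a + (-4*a - 4*j) = -4*j - 3*a)
S(I) = I + 2*I**2 (S(I) = (I**2 + I**2) + I = 2*I**2 + I = I + 2*I**2)
o(L) = (9 + L)**2
(S(k(15, -3)) - 1*13114)/o(-20) = ((-4*(-3) - 3*15)*(1 + 2*(-4*(-3) - 3*15)) - 1*13114)/((9 - 20)**2) = ((12 - 45)*(1 + 2*(12 - 45)) - 13114)/((-11)**2) = (-33*(1 + 2*(-33)) - 13114)/121 = (-33*(1 - 66) - 13114)*(1/121) = (-33*(-65) - 13114)*(1/121) = (2145 - 13114)*(1/121) = -10969*1/121 = -10969/121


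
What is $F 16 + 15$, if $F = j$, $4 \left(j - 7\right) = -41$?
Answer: $-37$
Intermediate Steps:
$j = - \frac{13}{4}$ ($j = 7 + \frac{1}{4} \left(-41\right) = 7 - \frac{41}{4} = - \frac{13}{4} \approx -3.25$)
$F = - \frac{13}{4} \approx -3.25$
$F 16 + 15 = \left(- \frac{13}{4}\right) 16 + 15 = -52 + 15 = -37$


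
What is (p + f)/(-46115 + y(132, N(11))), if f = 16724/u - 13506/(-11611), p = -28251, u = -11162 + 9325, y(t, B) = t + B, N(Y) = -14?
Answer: 602746448999/981088733779 ≈ 0.61436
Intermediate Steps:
y(t, B) = B + t
u = -1837
f = -169371842/21329407 (f = 16724/(-1837) - 13506/(-11611) = 16724*(-1/1837) - 13506*(-1/11611) = -16724/1837 + 13506/11611 = -169371842/21329407 ≈ -7.9408)
(p + f)/(-46115 + y(132, N(11))) = (-28251 - 169371842/21329407)/(-46115 + (-14 + 132)) = -602746448999/(21329407*(-46115 + 118)) = -602746448999/21329407/(-45997) = -602746448999/21329407*(-1/45997) = 602746448999/981088733779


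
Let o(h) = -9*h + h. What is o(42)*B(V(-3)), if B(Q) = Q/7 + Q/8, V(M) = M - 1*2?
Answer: 450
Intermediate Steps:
V(M) = -2 + M (V(M) = M - 2 = -2 + M)
B(Q) = 15*Q/56 (B(Q) = Q*(⅐) + Q*(⅛) = Q/7 + Q/8 = 15*Q/56)
o(h) = -8*h
o(42)*B(V(-3)) = (-8*42)*(15*(-2 - 3)/56) = -90*(-5) = -336*(-75/56) = 450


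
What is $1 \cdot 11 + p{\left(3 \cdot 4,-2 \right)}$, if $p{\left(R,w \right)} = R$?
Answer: $23$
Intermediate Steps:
$1 \cdot 11 + p{\left(3 \cdot 4,-2 \right)} = 1 \cdot 11 + 3 \cdot 4 = 11 + 12 = 23$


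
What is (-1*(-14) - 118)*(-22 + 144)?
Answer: -12688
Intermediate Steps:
(-1*(-14) - 118)*(-22 + 144) = (14 - 118)*122 = -104*122 = -12688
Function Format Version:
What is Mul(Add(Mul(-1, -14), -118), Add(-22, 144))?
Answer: -12688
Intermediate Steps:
Mul(Add(Mul(-1, -14), -118), Add(-22, 144)) = Mul(Add(14, -118), 122) = Mul(-104, 122) = -12688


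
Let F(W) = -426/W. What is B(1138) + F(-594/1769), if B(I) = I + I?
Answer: 350923/99 ≈ 3544.7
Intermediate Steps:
B(I) = 2*I
B(1138) + F(-594/1769) = 2*1138 - 426/((-594/1769)) = 2276 - 426/((-594*1/1769)) = 2276 - 426/(-594/1769) = 2276 - 426*(-1769/594) = 2276 + 125599/99 = 350923/99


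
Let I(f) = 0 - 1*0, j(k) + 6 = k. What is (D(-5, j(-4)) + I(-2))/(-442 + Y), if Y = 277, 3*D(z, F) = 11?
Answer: -1/45 ≈ -0.022222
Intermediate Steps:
j(k) = -6 + k
D(z, F) = 11/3 (D(z, F) = (1/3)*11 = 11/3)
I(f) = 0 (I(f) = 0 + 0 = 0)
(D(-5, j(-4)) + I(-2))/(-442 + Y) = (11/3 + 0)/(-442 + 277) = (11/3)/(-165) = (11/3)*(-1/165) = -1/45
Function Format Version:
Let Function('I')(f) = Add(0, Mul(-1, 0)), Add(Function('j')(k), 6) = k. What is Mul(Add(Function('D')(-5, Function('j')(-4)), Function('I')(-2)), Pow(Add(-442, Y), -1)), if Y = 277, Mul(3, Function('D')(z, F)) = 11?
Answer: Rational(-1, 45) ≈ -0.022222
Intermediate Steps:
Function('j')(k) = Add(-6, k)
Function('D')(z, F) = Rational(11, 3) (Function('D')(z, F) = Mul(Rational(1, 3), 11) = Rational(11, 3))
Function('I')(f) = 0 (Function('I')(f) = Add(0, 0) = 0)
Mul(Add(Function('D')(-5, Function('j')(-4)), Function('I')(-2)), Pow(Add(-442, Y), -1)) = Mul(Add(Rational(11, 3), 0), Pow(Add(-442, 277), -1)) = Mul(Rational(11, 3), Pow(-165, -1)) = Mul(Rational(11, 3), Rational(-1, 165)) = Rational(-1, 45)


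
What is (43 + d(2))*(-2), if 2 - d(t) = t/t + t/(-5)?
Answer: -444/5 ≈ -88.800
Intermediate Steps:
d(t) = 1 + t/5 (d(t) = 2 - (t/t + t/(-5)) = 2 - (1 + t*(-⅕)) = 2 - (1 - t/5) = 2 + (-1 + t/5) = 1 + t/5)
(43 + d(2))*(-2) = (43 + (1 + (⅕)*2))*(-2) = (43 + (1 + ⅖))*(-2) = (43 + 7/5)*(-2) = (222/5)*(-2) = -444/5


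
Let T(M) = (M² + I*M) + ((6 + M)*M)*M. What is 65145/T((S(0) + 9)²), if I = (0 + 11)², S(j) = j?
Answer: 21715/195723 ≈ 0.11095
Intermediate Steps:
I = 121 (I = 11² = 121)
T(M) = M² + 121*M + M²*(6 + M) (T(M) = (M² + 121*M) + ((6 + M)*M)*M = (M² + 121*M) + (M*(6 + M))*M = (M² + 121*M) + M²*(6 + M) = M² + 121*M + M²*(6 + M))
65145/T((S(0) + 9)²) = 65145/(((0 + 9)²*(121 + ((0 + 9)²)² + 7*(0 + 9)²))) = 65145/((9²*(121 + (9²)² + 7*9²))) = 65145/((81*(121 + 81² + 7*81))) = 65145/((81*(121 + 6561 + 567))) = 65145/((81*7249)) = 65145/587169 = 65145*(1/587169) = 21715/195723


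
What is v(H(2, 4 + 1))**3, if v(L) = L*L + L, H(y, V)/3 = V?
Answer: 13824000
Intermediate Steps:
H(y, V) = 3*V
v(L) = L + L**2 (v(L) = L**2 + L = L + L**2)
v(H(2, 4 + 1))**3 = ((3*(4 + 1))*(1 + 3*(4 + 1)))**3 = ((3*5)*(1 + 3*5))**3 = (15*(1 + 15))**3 = (15*16)**3 = 240**3 = 13824000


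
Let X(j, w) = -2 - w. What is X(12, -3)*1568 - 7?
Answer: 1561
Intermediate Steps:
X(12, -3)*1568 - 7 = (-2 - 1*(-3))*1568 - 7 = (-2 + 3)*1568 - 7 = 1*1568 - 7 = 1568 - 7 = 1561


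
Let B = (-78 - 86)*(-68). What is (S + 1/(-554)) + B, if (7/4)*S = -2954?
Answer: 5243055/554 ≈ 9464.0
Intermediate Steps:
S = -1688 (S = (4/7)*(-2954) = -1688)
B = 11152 (B = -164*(-68) = 11152)
(S + 1/(-554)) + B = (-1688 + 1/(-554)) + 11152 = (-1688 - 1/554) + 11152 = -935153/554 + 11152 = 5243055/554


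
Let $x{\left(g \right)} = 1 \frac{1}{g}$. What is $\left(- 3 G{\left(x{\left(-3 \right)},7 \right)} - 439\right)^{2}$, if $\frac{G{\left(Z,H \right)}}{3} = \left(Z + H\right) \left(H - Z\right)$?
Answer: $772641$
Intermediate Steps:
$x{\left(g \right)} = \frac{1}{g}$
$G{\left(Z,H \right)} = 3 \left(H + Z\right) \left(H - Z\right)$ ($G{\left(Z,H \right)} = 3 \left(Z + H\right) \left(H - Z\right) = 3 \left(H + Z\right) \left(H - Z\right)$)
$\left(- 3 G{\left(x{\left(-3 \right)},7 \right)} - 439\right)^{2} = \left(- 3 \left(- 3 \left(\frac{1}{-3}\right)^{2} + 3 \cdot 7^{2}\right) - 439\right)^{2} = \left(- 3 \left(- 3 \left(- \frac{1}{3}\right)^{2} + 3 \cdot 49\right) - 439\right)^{2} = \left(- 3 \left(\left(-3\right) \frac{1}{9} + 147\right) - 439\right)^{2} = \left(- 3 \left(- \frac{1}{3} + 147\right) - 439\right)^{2} = \left(\left(-3\right) \frac{440}{3} - 439\right)^{2} = \left(-440 - 439\right)^{2} = \left(-879\right)^{2} = 772641$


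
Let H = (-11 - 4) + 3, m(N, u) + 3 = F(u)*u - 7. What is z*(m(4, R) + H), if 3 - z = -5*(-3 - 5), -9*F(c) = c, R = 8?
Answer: 9694/9 ≈ 1077.1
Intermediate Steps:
F(c) = -c/9
z = -37 (z = 3 - (-5)*(-3 - 5) = 3 - (-5)*(-8) = 3 - 1*40 = 3 - 40 = -37)
m(N, u) = -10 - u**2/9 (m(N, u) = -3 + ((-u/9)*u - 7) = -3 + (-u**2/9 - 7) = -3 + (-7 - u**2/9) = -10 - u**2/9)
H = -12 (H = -15 + 3 = -12)
z*(m(4, R) + H) = -37*((-10 - 1/9*8**2) - 12) = -37*((-10 - 1/9*64) - 12) = -37*((-10 - 64/9) - 12) = -37*(-154/9 - 12) = -37*(-262/9) = 9694/9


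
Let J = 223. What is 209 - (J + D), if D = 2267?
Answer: -2281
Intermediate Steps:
209 - (J + D) = 209 - (223 + 2267) = 209 - 1*2490 = 209 - 2490 = -2281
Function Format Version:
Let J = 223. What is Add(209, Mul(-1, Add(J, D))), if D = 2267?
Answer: -2281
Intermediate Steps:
Add(209, Mul(-1, Add(J, D))) = Add(209, Mul(-1, Add(223, 2267))) = Add(209, Mul(-1, 2490)) = Add(209, -2490) = -2281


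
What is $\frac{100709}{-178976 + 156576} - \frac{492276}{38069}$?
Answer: $- \frac{2122981903}{121820800} \approx -17.427$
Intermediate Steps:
$\frac{100709}{-178976 + 156576} - \frac{492276}{38069} = \frac{100709}{-22400} - \frac{492276}{38069} = 100709 \left(- \frac{1}{22400}\right) - \frac{492276}{38069} = - \frac{14387}{3200} - \frac{492276}{38069} = - \frac{2122981903}{121820800}$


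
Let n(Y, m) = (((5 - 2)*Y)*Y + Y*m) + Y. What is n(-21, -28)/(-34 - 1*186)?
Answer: -189/22 ≈ -8.5909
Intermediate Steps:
n(Y, m) = Y + 3*Y**2 + Y*m (n(Y, m) = ((3*Y)*Y + Y*m) + Y = (3*Y**2 + Y*m) + Y = Y + 3*Y**2 + Y*m)
n(-21, -28)/(-34 - 1*186) = (-21*(1 - 28 + 3*(-21)))/(-34 - 1*186) = (-21*(1 - 28 - 63))/(-34 - 186) = -21*(-90)/(-220) = 1890*(-1/220) = -189/22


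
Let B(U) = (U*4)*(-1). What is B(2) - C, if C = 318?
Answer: -326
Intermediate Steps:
B(U) = -4*U (B(U) = (4*U)*(-1) = -4*U)
B(2) - C = -4*2 - 1*318 = -8 - 318 = -326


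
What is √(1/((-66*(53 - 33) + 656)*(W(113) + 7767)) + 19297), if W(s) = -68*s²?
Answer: √63001797368561695086/57138860 ≈ 138.91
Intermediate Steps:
√(1/((-66*(53 - 33) + 656)*(W(113) + 7767)) + 19297) = √(1/((-66*(53 - 33) + 656)*(-68*113² + 7767)) + 19297) = √(1/((-66*20 + 656)*(-68*12769 + 7767)) + 19297) = √(1/((-1320 + 656)*(-868292 + 7767)) + 19297) = √(1/(-664*(-860525)) + 19297) = √(1/571388600 + 19297) = √(11026085814201/571388600) = √63001797368561695086/57138860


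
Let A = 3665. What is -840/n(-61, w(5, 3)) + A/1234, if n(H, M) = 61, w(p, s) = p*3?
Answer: -812995/75274 ≈ -10.800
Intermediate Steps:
w(p, s) = 3*p
-840/n(-61, w(5, 3)) + A/1234 = -840/61 + 3665/1234 = -812995/75274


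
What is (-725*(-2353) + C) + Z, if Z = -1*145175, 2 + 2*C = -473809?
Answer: 2647689/2 ≈ 1.3238e+6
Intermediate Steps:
C = -473811/2 (C = -1 + (1/2)*(-473809) = -1 - 473809/2 = -473811/2 ≈ -2.3691e+5)
Z = -145175
(-725*(-2353) + C) + Z = (-725*(-2353) - 473811/2) - 145175 = (1705925 - 473811/2) - 145175 = 2938039/2 - 145175 = 2647689/2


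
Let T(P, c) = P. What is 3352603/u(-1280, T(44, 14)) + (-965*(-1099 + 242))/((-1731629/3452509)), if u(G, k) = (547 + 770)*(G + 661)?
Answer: -2327664921995591822/1411663788267 ≈ -1.6489e+6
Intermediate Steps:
u(G, k) = 870537 + 1317*G (u(G, k) = 1317*(661 + G) = 870537 + 1317*G)
3352603/u(-1280, T(44, 14)) + (-965*(-1099 + 242))/((-1731629/3452509)) = 3352603/(870537 + 1317*(-1280)) + (-965*(-1099 + 242))/((-1731629/3452509)) = 3352603/(870537 - 1685760) + (-965*(-857))/((-1731629*1/3452509)) = 3352603/(-815223) + 827005/(-1731629/3452509) = 3352603*(-1/815223) + 827005*(-3452509/1731629) = -3352603/815223 - 2855242205545/1731629 = -2327664921995591822/1411663788267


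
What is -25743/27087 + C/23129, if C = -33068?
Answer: -497040921/208831741 ≈ -2.3801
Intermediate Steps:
-25743/27087 + C/23129 = -25743/27087 - 33068/23129 = -25743*1/27087 - 33068*1/23129 = -8581/9029 - 33068/23129 = -497040921/208831741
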